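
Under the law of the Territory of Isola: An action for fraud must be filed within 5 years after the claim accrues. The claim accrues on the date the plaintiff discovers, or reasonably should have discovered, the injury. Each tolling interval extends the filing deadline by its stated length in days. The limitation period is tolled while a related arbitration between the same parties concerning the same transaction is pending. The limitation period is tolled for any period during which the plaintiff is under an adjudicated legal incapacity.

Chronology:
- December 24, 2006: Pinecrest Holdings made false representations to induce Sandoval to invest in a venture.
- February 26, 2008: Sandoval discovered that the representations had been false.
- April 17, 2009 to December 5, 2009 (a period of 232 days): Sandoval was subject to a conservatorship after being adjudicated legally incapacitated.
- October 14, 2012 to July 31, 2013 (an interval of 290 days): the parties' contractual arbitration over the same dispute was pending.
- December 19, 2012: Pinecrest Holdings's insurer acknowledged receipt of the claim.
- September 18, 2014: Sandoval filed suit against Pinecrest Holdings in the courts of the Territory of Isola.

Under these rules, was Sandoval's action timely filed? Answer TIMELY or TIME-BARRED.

TIME-BARRED

Accrual is tied to discovery, so the period began on February 26, 2008 rather than on December 24, 2006 when the act occurred.
The untolled deadline — 5 years after February 26, 2008 — is February 26, 2013.
Because the plaintiff's legal incapacity ran from April 17, 2009 to December 5, 2009, the deadline is extended by 232 days to October 16, 2013.
The period was tolled for 290 days by the pending related arbitration (October 14, 2012 to July 31, 2013), pushing the deadline to August 2, 2014.
None of the other events listed affects the running of the period under the stated rules.
The September 18, 2014 filing falls after the August 2, 2014 deadline; the claim is time-barred.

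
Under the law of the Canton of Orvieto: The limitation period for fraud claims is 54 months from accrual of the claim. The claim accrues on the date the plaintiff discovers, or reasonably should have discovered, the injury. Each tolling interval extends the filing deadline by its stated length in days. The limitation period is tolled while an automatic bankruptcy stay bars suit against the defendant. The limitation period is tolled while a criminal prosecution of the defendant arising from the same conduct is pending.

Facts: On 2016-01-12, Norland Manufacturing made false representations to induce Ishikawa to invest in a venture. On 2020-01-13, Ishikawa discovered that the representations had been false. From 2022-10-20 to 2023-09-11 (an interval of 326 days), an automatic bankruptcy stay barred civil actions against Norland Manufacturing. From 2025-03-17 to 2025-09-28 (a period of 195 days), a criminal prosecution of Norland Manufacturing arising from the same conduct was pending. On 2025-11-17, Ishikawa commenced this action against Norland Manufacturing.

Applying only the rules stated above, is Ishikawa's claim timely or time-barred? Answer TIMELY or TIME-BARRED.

TIMELY

Under the discovery rule, the claim accrued on 2020-01-13, when Ishikawa discovered the injury — not on the 2016-01-12 date of the underlying act.
Adding the 54 months base period to 2020-01-13 gives a deadline of 2024-07-13, before any tolling.
The period was tolled for 326 days by the automatic bankruptcy stay (2022-10-20 to 2023-09-11), pushing the deadline to 2025-06-04.
The period was tolled for 195 days by the pending criminal prosecution (2025-03-17 to 2025-09-28), pushing the deadline to 2025-12-16.
The 2025-11-17 filing precedes the 2025-12-16 deadline; the claim is timely.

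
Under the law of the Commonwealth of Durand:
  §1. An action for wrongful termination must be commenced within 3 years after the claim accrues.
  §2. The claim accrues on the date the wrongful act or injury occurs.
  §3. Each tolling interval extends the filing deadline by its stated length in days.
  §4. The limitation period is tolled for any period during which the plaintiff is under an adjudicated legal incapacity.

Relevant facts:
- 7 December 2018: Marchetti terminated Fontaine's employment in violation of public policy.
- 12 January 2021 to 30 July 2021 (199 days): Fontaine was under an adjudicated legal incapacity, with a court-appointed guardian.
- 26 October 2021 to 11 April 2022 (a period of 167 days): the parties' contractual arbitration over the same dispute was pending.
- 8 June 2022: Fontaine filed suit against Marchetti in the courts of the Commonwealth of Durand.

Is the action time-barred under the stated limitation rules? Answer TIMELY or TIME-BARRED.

TIMELY

The claim accrued on 7 December 2018, the date of the act.
The untolled deadline — 3 years after 7 December 2018 — is 7 December 2021.
Because the plaintiff's legal incapacity ran from 12 January 2021 to 30 July 2021, the deadline is extended by 199 days to 24 June 2022.
No stated provision tolls the period for a pending arbitration, so the interval from 26 October 2021 to 11 April 2022 has no effect on the deadline.
The 8 June 2022 filing precedes the 24 June 2022 deadline; the claim is timely.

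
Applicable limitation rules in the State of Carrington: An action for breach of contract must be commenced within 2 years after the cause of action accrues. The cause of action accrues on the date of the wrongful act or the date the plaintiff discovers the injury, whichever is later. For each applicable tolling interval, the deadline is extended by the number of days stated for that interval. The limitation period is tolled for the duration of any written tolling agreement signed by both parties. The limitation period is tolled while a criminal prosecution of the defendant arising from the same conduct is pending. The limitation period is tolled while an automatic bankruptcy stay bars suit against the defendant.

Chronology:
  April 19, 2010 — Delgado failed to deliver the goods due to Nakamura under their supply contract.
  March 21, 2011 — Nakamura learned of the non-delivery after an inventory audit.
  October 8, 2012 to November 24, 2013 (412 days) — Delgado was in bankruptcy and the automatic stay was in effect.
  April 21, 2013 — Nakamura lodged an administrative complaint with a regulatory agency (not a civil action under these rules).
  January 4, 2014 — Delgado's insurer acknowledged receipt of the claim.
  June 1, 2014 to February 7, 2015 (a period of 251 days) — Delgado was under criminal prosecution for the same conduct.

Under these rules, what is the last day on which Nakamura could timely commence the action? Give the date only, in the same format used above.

Taking the later of the act (April 19, 2010) and discovery (March 21, 2011), the claim accrued on March 21, 2011.
2 years from March 21, 2011 is March 21, 2013.
The automatic bankruptcy stay from October 8, 2012 to November 24, 2013 tolled the period for 412 days, extending the deadline to May 7, 2014.
The pending criminal prosecution starting June 1, 2014 came too late — the period had run on May 7, 2014 — and so does not extend the deadline.
The other events in the timeline have no effect on the limitation period under the stated rules.

May 7, 2014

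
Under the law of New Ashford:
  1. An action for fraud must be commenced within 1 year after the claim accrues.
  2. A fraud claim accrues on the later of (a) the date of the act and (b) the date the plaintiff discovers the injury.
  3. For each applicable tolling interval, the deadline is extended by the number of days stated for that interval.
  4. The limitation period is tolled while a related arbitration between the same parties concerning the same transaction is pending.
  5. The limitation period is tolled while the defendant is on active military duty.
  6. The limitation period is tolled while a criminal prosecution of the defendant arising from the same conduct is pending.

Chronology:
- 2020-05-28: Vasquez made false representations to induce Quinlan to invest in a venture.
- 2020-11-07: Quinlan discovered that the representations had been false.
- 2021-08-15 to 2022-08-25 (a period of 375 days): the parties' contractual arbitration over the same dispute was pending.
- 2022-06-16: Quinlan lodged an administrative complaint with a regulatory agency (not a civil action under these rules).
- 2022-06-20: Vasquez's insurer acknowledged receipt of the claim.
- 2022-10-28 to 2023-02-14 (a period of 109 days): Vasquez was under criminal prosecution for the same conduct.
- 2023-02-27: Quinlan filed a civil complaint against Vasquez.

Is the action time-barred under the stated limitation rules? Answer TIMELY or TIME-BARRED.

TIMELY

Taking the later of the act (2020-05-28) and discovery (2020-11-07), the claim accrued on 2020-11-07.
1 year from 2020-11-07 is 2021-11-07.
The pending related arbitration from 2021-08-15 to 2022-08-25 tolled the period for 375 days, extending the deadline to 2022-11-17.
The period was tolled for 109 days by the pending criminal prosecution (2022-10-28 to 2023-02-14), pushing the deadline to 2023-03-06.
The other events in the timeline have no effect on the limitation period under the stated rules.
Filing on 2023-02-27 beat the 2023-03-06 deadline — the action is timely.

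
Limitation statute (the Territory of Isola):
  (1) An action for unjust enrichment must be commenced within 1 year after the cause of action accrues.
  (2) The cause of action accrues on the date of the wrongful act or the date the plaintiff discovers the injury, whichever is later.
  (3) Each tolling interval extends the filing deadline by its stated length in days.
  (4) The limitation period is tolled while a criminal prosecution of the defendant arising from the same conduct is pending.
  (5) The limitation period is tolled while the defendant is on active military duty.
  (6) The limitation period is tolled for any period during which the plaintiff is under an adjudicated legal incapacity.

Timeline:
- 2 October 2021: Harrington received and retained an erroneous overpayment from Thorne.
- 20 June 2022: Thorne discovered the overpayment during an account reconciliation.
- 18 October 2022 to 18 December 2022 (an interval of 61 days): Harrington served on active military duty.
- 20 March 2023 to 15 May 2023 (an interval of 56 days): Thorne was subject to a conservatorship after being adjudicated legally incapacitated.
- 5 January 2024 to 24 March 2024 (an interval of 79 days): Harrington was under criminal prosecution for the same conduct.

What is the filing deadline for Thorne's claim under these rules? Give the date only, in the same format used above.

15 October 2023

Because discovery on 20 June 2022 post-dates the 2 October 2021 act, accrual under the later-of rule falls on 20 June 2022.
Adding the 1 year base period to 20 June 2022 gives a deadline of 20 June 2023, before any tolling.
Because the defendant's active military service ran from 18 October 2022 to 18 December 2022, the deadline is extended by 61 days to 20 August 2023.
Because the plaintiff's legal incapacity ran from 20 March 2023 to 15 May 2023, the deadline is extended by 56 days to 15 October 2023.
By the time the pending criminal prosecution began on 5 January 2024, the limitation period had already expired on 15 October 2023; that interval cannot revive it.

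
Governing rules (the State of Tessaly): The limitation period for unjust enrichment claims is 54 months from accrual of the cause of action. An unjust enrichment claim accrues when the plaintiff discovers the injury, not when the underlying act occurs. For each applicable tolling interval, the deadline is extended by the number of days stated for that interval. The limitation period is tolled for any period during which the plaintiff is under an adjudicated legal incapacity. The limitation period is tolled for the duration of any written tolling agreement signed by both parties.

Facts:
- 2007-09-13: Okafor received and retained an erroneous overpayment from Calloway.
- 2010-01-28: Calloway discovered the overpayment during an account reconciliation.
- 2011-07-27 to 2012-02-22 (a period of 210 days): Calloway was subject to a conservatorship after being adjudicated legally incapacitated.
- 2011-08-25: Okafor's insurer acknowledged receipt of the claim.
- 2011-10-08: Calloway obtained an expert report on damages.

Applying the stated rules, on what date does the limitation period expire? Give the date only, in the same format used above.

Accrual is tied to discovery, so the period began on 2010-01-28 rather than on 2007-09-13 when the act occurred.
54 months from 2010-01-28 is 2014-07-28.
The plaintiff's legal incapacity from 2011-07-27 to 2012-02-22 tolled the period for 210 days, extending the deadline to 2015-02-23.
The other events in the timeline have no effect on the limitation period under the stated rules.

2015-02-23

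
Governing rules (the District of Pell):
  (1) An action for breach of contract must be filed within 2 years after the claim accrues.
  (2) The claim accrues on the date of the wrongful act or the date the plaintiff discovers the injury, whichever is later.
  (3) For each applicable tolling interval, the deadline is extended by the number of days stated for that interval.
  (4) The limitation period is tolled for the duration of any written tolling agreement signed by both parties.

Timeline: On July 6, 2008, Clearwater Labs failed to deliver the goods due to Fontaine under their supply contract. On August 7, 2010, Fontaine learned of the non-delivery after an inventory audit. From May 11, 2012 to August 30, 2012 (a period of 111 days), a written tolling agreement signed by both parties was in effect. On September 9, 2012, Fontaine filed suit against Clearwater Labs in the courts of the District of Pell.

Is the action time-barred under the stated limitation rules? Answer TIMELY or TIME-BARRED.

The claim accrued on August 7, 2010 — the later of the July 6, 2008 act and the August 7, 2010 discovery.
Adding the 2 years base period to August 7, 2010 gives a deadline of August 7, 2012, before any tolling.
The period was tolled for 111 days by the written tolling agreement (May 11, 2012 to August 30, 2012), pushing the deadline to November 26, 2012.
The September 9, 2012 filing precedes the November 26, 2012 deadline; the claim is timely.

TIMELY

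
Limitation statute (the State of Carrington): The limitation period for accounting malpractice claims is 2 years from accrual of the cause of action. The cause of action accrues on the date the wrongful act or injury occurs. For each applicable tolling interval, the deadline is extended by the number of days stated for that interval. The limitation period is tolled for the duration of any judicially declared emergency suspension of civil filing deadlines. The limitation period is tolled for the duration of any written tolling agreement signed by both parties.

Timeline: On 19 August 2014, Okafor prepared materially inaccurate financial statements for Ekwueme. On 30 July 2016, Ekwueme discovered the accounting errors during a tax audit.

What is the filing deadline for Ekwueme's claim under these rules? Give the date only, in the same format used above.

19 August 2016

The claim accrued on 19 August 2014, when the wrongful act occurred; under the stated occurrence rule the 30 July 2016 discovery does not delay accrual.
Adding the 2 years base period to 19 August 2014 gives a deadline of 19 August 2016, before any tolling.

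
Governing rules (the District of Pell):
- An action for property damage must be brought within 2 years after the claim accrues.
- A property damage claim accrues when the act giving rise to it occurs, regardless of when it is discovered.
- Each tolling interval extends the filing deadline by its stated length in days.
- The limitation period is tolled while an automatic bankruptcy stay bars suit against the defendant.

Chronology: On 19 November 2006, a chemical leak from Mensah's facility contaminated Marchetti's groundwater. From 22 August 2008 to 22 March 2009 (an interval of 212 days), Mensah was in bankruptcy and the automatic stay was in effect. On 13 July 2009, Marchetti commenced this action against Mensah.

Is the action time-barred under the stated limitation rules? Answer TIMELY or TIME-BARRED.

TIME-BARRED

The limitation period began to run on 19 November 2006.
Adding the 2 years base period to 19 November 2006 gives a deadline of 19 November 2008, before any tolling.
Because the automatic bankruptcy stay ran from 22 August 2008 to 22 March 2009, the deadline is extended by 212 days to 19 June 2009.
Marchetti filed on 13 July 2009, after the 19 June 2009 deadline, so the action is time-barred.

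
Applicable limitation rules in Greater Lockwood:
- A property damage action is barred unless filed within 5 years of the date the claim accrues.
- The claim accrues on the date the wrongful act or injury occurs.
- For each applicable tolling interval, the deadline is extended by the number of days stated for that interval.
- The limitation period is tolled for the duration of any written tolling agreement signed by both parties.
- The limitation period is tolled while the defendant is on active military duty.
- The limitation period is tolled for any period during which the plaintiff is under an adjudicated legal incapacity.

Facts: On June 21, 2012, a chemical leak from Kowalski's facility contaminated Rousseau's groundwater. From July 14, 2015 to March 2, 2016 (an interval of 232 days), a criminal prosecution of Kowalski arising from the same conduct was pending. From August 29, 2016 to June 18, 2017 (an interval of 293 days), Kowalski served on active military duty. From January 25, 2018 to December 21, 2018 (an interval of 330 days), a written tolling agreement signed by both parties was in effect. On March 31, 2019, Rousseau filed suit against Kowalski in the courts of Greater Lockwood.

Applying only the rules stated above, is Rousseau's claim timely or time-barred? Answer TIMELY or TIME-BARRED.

The limitation period began to run on June 21, 2012.
Adding the 5 years base period to June 21, 2012 gives a deadline of June 21, 2017, before any tolling.
The defendant's active military service from August 29, 2016 to June 18, 2017 tolled the period for 293 days, extending the deadline to April 10, 2018.
Because the written tolling agreement ran from January 25, 2018 to December 21, 2018, the deadline is extended by 330 days to March 6, 2019.
Although a criminal prosecution ran from July 14, 2015 to March 2, 2016, the stated rules do not make that a tolling event, so it is disregarded.
The March 31, 2019 filing falls after the March 6, 2019 deadline; the claim is time-barred.

TIME-BARRED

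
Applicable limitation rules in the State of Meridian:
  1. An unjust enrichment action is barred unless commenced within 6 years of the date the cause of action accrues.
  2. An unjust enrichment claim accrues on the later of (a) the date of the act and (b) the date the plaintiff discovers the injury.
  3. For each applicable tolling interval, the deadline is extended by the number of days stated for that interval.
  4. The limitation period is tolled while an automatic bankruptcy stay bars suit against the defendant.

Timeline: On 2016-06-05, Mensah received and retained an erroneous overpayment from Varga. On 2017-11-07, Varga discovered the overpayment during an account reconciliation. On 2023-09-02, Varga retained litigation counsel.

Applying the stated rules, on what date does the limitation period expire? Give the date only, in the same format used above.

The claim accrued on 2017-11-07 — the later of the 2016-06-05 act and the 2017-11-07 discovery.
The untolled deadline — 6 years after 2017-11-07 — is 2023-11-07.
Nothing else in the chronology tolls or restarts the period.

2023-11-07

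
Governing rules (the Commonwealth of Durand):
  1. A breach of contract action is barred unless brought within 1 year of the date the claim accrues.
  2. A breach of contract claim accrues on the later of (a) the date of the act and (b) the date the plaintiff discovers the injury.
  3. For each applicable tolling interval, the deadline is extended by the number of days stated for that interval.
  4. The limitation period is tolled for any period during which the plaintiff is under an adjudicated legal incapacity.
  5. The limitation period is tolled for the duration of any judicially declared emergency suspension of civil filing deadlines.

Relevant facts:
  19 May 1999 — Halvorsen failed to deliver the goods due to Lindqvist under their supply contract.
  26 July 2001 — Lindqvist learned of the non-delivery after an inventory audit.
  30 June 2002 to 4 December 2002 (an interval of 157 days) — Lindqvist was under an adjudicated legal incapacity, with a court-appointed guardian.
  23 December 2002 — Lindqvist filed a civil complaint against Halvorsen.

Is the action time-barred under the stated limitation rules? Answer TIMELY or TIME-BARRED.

TIMELY

The claim accrued on 26 July 2001 — the later of the 19 May 1999 act and the 26 July 2001 discovery.
Adding the 1 year base period to 26 July 2001 gives a deadline of 26 July 2002, before any tolling.
The plaintiff's legal incapacity from 30 June 2002 to 4 December 2002 tolled the period for 157 days, extending the deadline to 30 December 2002.
Filing on 23 December 2002 beat the 30 December 2002 deadline — the action is timely.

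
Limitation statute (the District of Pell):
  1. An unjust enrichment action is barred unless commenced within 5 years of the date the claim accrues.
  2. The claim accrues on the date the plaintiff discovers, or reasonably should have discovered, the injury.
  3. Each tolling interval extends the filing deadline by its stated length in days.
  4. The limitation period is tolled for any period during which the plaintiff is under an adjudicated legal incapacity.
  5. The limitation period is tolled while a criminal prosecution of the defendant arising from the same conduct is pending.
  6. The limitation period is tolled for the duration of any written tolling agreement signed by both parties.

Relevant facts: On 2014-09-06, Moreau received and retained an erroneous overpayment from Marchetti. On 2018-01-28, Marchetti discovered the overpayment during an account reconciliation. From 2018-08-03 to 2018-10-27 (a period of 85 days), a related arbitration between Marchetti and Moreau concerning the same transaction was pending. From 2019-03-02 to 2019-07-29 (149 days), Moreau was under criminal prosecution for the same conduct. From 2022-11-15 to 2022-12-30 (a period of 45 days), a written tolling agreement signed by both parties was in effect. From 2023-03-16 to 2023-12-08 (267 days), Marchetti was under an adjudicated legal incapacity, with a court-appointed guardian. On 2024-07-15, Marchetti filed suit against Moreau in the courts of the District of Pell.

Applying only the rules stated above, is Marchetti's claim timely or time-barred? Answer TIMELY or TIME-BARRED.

Accrual is tied to discovery, so the period began on 2018-01-28 rather than on 2014-09-06 when the act occurred.
The untolled deadline — 5 years after 2018-01-28 — is 2023-01-28.
The period was tolled for 149 days by the pending criminal prosecution (2019-03-02 to 2019-07-29), pushing the deadline to 2023-06-26.
The period was tolled for 45 days by the written tolling agreement (2022-11-15 to 2022-12-30), pushing the deadline to 2023-08-10.
The period was tolled for 267 days by the plaintiff's legal incapacity (2023-03-16 to 2023-12-08), pushing the deadline to 2024-05-03.
No stated provision tolls the period for a pending arbitration, so the interval from 2018-08-03 to 2018-10-27 has no effect on the deadline.
The 2024-07-15 filing falls after the 2024-05-03 deadline; the claim is time-barred.

TIME-BARRED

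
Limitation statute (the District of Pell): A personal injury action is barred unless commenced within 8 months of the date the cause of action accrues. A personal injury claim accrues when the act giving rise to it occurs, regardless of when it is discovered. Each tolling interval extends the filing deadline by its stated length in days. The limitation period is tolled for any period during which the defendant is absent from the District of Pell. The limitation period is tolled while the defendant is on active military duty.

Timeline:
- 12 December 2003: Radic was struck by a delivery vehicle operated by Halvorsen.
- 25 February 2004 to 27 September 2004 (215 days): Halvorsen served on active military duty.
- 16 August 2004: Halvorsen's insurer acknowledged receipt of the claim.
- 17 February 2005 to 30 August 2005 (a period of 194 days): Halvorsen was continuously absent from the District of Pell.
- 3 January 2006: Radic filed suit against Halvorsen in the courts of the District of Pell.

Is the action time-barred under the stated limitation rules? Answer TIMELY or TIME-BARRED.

TIME-BARRED

The claim accrued on 12 December 2003, when the wrongful act occurred.
8 months from 12 December 2003 is 12 August 2004.
The defendant's active military service from 25 February 2004 to 27 September 2004 tolled the period for 215 days, extending the deadline to 15 March 2005.
The period was tolled for 194 days by the defendant's absence from the jurisdiction (17 February 2005 to 30 August 2005), pushing the deadline to 25 September 2005.
None of the other events listed affects the running of the period under the stated rules.
Filing on 3 January 2006 missed the 25 September 2005 deadline — the action is time-barred.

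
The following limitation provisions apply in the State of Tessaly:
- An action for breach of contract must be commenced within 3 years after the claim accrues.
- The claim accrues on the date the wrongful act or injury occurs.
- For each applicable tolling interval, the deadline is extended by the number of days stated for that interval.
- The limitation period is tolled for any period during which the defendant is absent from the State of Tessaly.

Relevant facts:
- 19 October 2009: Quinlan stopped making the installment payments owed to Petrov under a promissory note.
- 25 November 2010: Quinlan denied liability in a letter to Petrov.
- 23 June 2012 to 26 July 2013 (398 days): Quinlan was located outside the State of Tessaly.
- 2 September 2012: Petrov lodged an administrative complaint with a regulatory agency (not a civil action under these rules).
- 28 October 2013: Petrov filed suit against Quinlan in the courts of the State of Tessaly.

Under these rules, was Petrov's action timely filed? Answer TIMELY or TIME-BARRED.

The claim accrued on 19 October 2009, the date of the act.
3 years from 19 October 2009 is 19 October 2012.
The period was tolled for 398 days by the defendant's absence from the jurisdiction (23 June 2012 to 26 July 2013), pushing the deadline to 21 November 2013.
None of the other events listed affects the running of the period under the stated rules.
Petrov filed on 28 October 2013, before the 21 November 2013 deadline, so the action is timely.

TIMELY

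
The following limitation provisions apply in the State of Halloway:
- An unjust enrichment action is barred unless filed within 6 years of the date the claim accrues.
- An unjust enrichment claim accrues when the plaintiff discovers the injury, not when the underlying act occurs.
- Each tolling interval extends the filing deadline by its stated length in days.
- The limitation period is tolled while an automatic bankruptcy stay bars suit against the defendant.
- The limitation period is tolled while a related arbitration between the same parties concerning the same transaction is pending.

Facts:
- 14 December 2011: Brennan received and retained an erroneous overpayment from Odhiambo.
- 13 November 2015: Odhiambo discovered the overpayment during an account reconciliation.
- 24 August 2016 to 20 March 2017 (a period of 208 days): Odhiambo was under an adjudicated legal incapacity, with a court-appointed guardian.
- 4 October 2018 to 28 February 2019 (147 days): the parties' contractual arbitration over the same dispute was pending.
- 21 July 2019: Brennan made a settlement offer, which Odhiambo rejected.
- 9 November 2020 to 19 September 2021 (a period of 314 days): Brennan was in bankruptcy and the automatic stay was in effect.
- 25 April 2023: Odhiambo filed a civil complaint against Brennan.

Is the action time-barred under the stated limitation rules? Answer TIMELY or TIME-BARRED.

Accrual is tied to discovery, so the period began on 13 November 2015 rather than on 14 December 2011 when the act occurred.
The untolled deadline — 6 years after 13 November 2015 — is 13 November 2021.
The period was tolled for 147 days by the pending related arbitration (4 October 2018 to 28 February 2019), pushing the deadline to 9 April 2022.
The period was tolled for 314 days by the automatic bankruptcy stay (9 November 2020 to 19 September 2021), pushing the deadline to 17 February 2023.
The plaintiff's legal incapacity from 24 August 2016 to 20 March 2017 does not toll the period, because no stated rule makes the plaintiff's incapacity a tolling event.
The other events in the timeline have no effect on the limitation period under the stated rules.
Odhiambo filed on 25 April 2023, after the 17 February 2023 deadline, so the action is time-barred.

TIME-BARRED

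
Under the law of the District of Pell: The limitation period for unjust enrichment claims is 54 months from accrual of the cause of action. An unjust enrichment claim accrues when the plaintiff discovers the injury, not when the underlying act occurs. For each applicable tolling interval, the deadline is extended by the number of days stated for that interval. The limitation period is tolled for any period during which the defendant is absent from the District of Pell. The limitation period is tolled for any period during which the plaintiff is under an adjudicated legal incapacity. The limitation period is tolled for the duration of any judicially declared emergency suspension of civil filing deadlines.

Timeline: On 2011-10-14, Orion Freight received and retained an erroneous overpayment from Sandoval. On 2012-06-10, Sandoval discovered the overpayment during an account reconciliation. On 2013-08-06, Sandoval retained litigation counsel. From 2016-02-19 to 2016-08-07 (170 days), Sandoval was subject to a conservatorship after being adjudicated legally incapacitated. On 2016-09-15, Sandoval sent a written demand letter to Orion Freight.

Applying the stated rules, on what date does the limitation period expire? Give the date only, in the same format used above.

2017-05-29

Accrual is tied to discovery, so the period began on 2012-06-10 rather than on 2011-10-14 when the act occurred.
54 months from 2012-06-10 is 2016-12-10.
Because the plaintiff's legal incapacity ran from 2016-02-19 to 2016-08-07, the deadline is extended by 170 days to 2017-05-29.
Nothing else in the chronology tolls or restarts the period.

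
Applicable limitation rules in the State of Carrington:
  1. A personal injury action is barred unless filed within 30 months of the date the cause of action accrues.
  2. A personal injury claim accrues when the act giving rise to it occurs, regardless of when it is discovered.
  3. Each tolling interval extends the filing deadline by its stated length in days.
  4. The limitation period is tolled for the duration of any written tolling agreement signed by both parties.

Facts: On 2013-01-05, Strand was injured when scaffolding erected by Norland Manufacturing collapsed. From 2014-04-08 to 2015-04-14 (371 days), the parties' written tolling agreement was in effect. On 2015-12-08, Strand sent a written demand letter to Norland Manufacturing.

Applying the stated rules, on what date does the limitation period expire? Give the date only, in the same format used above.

2016-07-10

The claim accrued on 2013-01-05, when the wrongful act occurred.
30 months from 2013-01-05 is 2015-07-05.
The period was tolled for 371 days by the written tolling agreement (2014-04-08 to 2015-04-14), pushing the deadline to 2016-07-10.
None of the other events listed affects the running of the period under the stated rules.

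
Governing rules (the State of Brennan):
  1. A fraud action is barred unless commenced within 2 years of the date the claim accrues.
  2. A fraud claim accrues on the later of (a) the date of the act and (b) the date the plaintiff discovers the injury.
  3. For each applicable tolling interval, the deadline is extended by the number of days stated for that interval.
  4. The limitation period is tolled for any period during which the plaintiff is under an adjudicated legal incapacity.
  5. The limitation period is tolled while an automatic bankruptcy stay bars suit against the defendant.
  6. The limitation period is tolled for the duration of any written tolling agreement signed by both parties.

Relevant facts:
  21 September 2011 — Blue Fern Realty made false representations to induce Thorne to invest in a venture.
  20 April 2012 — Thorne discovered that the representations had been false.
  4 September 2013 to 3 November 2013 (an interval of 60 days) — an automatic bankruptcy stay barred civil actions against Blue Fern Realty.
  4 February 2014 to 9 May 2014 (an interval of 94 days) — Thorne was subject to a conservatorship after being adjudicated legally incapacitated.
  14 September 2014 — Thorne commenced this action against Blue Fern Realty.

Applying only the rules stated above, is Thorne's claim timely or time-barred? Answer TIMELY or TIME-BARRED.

Because discovery on 20 April 2012 post-dates the 21 September 2011 act, accrual under the later-of rule falls on 20 April 2012.
2 years from 20 April 2012 is 20 April 2014.
The period was tolled for 60 days by the automatic bankruptcy stay (4 September 2013 to 3 November 2013), pushing the deadline to 19 June 2014.
The period was tolled for 94 days by the plaintiff's legal incapacity (4 February 2014 to 9 May 2014), pushing the deadline to 21 September 2014.
Thorne filed on 14 September 2014, before the 21 September 2014 deadline, so the action is timely.

TIMELY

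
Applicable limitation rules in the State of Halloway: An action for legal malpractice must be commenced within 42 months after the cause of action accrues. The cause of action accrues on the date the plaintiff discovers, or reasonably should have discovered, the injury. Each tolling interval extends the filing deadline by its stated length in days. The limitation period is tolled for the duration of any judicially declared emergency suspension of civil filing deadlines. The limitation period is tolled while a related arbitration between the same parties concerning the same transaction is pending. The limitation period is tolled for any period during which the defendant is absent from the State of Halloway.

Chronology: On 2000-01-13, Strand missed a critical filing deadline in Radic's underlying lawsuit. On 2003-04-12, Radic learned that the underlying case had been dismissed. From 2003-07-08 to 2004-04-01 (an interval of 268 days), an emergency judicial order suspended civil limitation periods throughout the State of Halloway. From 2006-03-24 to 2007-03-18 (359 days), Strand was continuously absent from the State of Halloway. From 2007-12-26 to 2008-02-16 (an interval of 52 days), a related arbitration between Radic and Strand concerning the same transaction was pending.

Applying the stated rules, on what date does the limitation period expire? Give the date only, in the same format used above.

2008-08-21

Under the discovery rule, the claim accrued on 2003-04-12, when Radic discovered the injury — not on the 2000-01-13 date of the underlying act.
42 months from 2003-04-12 is 2006-10-12.
Because the emergency suspension of filing deadlines ran from 2003-07-08 to 2004-04-01, the deadline is extended by 268 days to 2007-07-07.
The period was tolled for 359 days by the defendant's absence from the jurisdiction (2006-03-24 to 2007-03-18), pushing the deadline to 2008-06-30.
The period was tolled for 52 days by the pending related arbitration (2007-12-26 to 2008-02-16), pushing the deadline to 2008-08-21.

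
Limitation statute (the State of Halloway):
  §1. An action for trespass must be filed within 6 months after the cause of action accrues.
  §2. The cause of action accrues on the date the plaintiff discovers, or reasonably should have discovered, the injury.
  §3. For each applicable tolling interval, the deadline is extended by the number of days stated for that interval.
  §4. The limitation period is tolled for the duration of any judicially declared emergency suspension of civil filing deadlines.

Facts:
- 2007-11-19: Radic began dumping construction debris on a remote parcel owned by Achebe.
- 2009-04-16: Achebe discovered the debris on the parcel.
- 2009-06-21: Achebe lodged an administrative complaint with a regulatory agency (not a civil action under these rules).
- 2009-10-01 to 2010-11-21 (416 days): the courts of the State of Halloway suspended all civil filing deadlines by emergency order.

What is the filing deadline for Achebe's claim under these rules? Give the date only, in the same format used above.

The claim did not accrue until Achebe discovered the injury on 2009-04-16; the 2007-11-19 act date does not start the clock under the stated rule.
Adding the 6 months base period to 2009-04-16 gives a deadline of 2009-10-16, before any tolling.
Because the emergency suspension of filing deadlines ran from 2009-10-01 to 2010-11-21, the deadline is extended by 416 days to 2010-12-06.
Nothing else in the chronology tolls or restarts the period.

2010-12-06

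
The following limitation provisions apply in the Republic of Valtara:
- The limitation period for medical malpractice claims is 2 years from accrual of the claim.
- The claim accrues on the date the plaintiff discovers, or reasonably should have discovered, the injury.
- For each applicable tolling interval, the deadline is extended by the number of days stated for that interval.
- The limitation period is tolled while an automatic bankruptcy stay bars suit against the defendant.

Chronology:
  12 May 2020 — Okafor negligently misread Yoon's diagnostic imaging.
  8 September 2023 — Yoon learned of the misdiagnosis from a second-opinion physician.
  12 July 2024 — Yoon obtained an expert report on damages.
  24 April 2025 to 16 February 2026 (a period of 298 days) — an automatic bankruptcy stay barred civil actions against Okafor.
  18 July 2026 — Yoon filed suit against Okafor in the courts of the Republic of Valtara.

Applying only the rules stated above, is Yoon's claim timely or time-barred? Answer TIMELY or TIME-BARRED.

TIME-BARRED

Accrual is tied to discovery, so the period began on 8 September 2023 rather than on 12 May 2020 when the act occurred.
Adding the 2 years base period to 8 September 2023 gives a deadline of 8 September 2025, before any tolling.
Because the automatic bankruptcy stay ran from 24 April 2025 to 16 February 2026, the deadline is extended by 298 days to 3 July 2026.
The other events in the timeline have no effect on the limitation period under the stated rules.
Yoon filed on 18 July 2026, after the 3 July 2026 deadline, so the action is time-barred.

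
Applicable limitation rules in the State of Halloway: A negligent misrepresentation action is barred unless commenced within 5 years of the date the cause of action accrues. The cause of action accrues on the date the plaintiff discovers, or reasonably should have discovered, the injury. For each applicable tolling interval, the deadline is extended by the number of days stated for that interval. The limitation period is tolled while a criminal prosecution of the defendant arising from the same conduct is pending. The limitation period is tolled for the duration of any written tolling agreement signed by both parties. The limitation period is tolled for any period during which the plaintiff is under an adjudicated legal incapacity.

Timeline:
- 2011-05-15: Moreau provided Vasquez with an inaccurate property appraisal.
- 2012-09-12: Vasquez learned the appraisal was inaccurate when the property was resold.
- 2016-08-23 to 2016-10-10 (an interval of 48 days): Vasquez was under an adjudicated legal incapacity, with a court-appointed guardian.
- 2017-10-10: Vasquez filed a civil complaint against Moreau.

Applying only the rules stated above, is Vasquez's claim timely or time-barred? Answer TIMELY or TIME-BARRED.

Under the discovery rule, the claim accrued on 2012-09-12, when Vasquez discovered the injury — not on the 2011-05-15 date of the underlying act.
Adding the 5 years base period to 2012-09-12 gives a deadline of 2017-09-12, before any tolling.
The period was tolled for 48 days by the plaintiff's legal incapacity (2016-08-23 to 2016-10-10), pushing the deadline to 2017-10-30.
Vasquez filed on 2017-10-10, before the 2017-10-30 deadline, so the action is timely.

TIMELY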